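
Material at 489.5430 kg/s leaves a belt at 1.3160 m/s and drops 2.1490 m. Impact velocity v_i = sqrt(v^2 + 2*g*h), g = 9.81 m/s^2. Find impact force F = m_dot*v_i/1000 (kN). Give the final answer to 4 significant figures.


v_i = sqrt(1.3160^2 + 2*9.81*2.1490) = 6.62535 m/s
F = 489.5430 * 6.62535 / 1000
F = 3.243 kN


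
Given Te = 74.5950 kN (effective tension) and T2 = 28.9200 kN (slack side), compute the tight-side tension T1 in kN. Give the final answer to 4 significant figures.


T1 = Te + T2 = 74.5950 + 28.9200
T1 = 103.5 kN


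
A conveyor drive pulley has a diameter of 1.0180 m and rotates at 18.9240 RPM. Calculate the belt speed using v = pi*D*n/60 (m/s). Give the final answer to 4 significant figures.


v = pi * 1.0180 * 18.9240 / 60
v = 1.009 m/s


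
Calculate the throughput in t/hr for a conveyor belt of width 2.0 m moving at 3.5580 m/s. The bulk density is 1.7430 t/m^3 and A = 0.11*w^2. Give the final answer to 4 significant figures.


A = 0.11 * 2.0^2 = 0.44 m^2
C = 0.44 * 3.5580 * 1.7430 * 3600
C = 9823 t/hr


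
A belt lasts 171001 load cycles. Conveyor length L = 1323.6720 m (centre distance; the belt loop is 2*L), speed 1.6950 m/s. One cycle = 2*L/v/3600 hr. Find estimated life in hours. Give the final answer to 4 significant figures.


cycle_time = 2 * 1323.6720 / 1.6950 / 3600 = 0.433849 hr
life = 171001 * 0.433849 = 74190 hours


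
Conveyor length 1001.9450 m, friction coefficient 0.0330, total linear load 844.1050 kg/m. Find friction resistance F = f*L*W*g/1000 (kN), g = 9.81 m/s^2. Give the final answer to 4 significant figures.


F = 0.0330 * 1001.9450 * 844.1050 * 9.81 / 1000
F = 273.8 kN


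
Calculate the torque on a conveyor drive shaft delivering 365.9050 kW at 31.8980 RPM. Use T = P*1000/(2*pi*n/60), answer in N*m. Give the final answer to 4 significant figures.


omega = 2*pi*31.8980/60 = 3.34035 rad/s
T = 365.9050*1000 / 3.34035
T = 109500 N*m


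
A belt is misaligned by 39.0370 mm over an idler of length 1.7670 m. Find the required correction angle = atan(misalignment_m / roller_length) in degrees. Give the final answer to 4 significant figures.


misalign_m = 39.0370 / 1000 = 0.039037 m
angle = atan(0.039037 / 1.7670)
angle = 1.266 deg


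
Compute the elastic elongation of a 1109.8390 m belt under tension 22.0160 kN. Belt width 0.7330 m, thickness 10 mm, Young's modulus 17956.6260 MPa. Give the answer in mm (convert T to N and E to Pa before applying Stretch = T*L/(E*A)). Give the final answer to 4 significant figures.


A = 0.7330 * 0.01 = 0.00733 m^2
Stretch = 22.0160*1000 * 1109.8390 / (17956.6260e6 * 0.00733) * 1000
Stretch = 185.6 mm


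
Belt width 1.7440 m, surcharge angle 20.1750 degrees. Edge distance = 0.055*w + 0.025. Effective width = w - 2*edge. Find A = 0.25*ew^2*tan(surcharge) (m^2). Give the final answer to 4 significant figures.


edge = 0.055*1.7440 + 0.025 = 0.12092 m
ew = 1.7440 - 2*0.12092 = 1.50216 m
A = 0.25 * 1.50216^2 * tan(20.1750 deg)
A = 0.2073 m^2


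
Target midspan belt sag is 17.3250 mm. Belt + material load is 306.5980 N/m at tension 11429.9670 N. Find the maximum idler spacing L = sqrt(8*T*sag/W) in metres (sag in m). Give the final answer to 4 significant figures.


sag = 17.3250/1000 = 0.017325 m
L = sqrt(8 * 11429.9670 * 0.017325 / 306.5980)
L = 2.273 m


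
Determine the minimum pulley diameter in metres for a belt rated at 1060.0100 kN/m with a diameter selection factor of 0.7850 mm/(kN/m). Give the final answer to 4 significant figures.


D = 1060.0100 * 0.7850 / 1000
D = 0.8321 m


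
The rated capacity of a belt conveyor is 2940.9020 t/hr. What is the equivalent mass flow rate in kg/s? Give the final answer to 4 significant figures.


m_dot = 2940.9020 * 1000 / 3600
m_dot = 816.9 kg/s


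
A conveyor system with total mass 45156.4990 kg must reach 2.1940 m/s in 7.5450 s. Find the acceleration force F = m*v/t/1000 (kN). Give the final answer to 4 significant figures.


F = 45156.4990 * 2.1940 / 7.5450 / 1000
F = 13.13 kN


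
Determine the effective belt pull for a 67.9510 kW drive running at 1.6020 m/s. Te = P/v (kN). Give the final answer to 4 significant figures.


Te = P / v = 67.9510 / 1.6020
Te = 42.42 kN


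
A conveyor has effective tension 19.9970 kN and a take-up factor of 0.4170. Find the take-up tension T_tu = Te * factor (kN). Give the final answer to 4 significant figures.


T_tu = 19.9970 * 0.4170
T_tu = 8.339 kN


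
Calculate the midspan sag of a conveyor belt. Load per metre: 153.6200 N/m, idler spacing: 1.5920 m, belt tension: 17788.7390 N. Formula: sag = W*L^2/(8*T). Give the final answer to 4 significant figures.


sag = 153.6200 * 1.5920^2 / (8 * 17788.7390)
sag = 0.002736 m


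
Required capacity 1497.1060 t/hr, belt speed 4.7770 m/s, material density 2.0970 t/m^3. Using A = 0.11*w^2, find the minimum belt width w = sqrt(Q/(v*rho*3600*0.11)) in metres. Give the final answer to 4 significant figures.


A_req = 1497.1060 / (4.7770 * 2.0970 * 3600) = 0.0415142 m^2
w = sqrt(0.0415142 / 0.11)
w = 0.6143 m


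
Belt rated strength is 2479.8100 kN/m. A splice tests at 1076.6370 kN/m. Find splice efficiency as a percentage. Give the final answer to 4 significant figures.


Eff = 1076.6370 / 2479.8100 * 100
Eff = 43.42 %


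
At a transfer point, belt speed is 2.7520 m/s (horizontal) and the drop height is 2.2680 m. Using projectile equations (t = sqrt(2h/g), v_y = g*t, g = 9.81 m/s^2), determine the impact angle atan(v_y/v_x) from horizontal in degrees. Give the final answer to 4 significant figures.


t = sqrt(2*2.2680/9.81) = 0.679989 s
v_y = 9.81 * 0.679989 = 6.67069 m/s
angle = atan(6.67069 / 2.7520) = 67.58 deg


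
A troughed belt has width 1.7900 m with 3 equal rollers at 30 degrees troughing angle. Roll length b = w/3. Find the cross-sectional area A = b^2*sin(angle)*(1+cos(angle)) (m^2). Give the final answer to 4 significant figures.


b = 1.7900/3 = 0.596667 m
A = 0.596667^2 * sin(30 deg) * (1 + cos(30 deg))
A = 0.3322 m^2


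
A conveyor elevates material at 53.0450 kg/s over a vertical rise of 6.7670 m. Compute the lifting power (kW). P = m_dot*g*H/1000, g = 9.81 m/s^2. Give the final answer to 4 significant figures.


P = 53.0450 * 9.81 * 6.7670 / 1000
P = 3.521 kW


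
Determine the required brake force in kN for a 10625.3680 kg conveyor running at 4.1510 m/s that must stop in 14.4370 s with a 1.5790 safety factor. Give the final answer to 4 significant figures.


F = 10625.3680 * 4.1510 / 14.4370 * 1.5790 / 1000
F = 4.824 kN


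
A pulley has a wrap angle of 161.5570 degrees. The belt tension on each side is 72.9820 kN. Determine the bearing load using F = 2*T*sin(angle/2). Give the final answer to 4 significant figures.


F = 2 * 72.9820 * sin(161.5570/2 deg)
F = 144.1 kN


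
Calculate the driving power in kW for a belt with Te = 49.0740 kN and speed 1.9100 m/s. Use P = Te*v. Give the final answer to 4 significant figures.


P = Te * v = 49.0740 * 1.9100
P = 93.73 kW


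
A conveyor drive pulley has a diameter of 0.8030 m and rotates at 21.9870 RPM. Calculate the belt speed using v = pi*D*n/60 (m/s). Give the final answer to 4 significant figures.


v = pi * 0.8030 * 21.9870 / 60
v = 0.9244 m/s


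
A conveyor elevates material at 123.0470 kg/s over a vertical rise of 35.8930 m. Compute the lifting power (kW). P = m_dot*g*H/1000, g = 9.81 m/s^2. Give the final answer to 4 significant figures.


P = 123.0470 * 9.81 * 35.8930 / 1000
P = 43.33 kW


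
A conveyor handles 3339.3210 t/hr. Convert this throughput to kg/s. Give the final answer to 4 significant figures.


m_dot = 3339.3210 * 1000 / 3600
m_dot = 927.6 kg/s


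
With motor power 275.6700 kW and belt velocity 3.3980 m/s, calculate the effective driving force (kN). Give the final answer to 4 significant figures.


Te = P / v = 275.6700 / 3.3980
Te = 81.13 kN


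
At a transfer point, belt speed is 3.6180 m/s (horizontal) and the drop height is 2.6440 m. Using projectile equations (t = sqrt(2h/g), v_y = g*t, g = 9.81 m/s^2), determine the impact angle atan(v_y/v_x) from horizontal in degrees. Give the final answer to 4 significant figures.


t = sqrt(2*2.6440/9.81) = 0.734195 s
v_y = 9.81 * 0.734195 = 7.20245 m/s
angle = atan(7.20245 / 3.6180) = 63.33 deg


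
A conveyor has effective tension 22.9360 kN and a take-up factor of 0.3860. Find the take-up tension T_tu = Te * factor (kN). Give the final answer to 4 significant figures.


T_tu = 22.9360 * 0.3860
T_tu = 8.853 kN


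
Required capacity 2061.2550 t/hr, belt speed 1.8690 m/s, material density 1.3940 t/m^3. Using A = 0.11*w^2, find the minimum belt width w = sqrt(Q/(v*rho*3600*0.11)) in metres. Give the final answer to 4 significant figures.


A_req = 2061.2550 / (1.8690 * 1.3940 * 3600) = 0.219764 m^2
w = sqrt(0.219764 / 0.11)
w = 1.413 m


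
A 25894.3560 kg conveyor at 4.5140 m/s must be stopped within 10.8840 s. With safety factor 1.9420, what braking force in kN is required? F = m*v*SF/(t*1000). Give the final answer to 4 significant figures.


F = 25894.3560 * 4.5140 / 10.8840 * 1.9420 / 1000
F = 20.86 kN


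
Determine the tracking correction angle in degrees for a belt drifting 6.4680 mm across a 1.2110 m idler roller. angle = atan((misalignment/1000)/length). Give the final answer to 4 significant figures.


misalign_m = 6.4680 / 1000 = 0.006468 m
angle = atan(0.006468 / 1.2110)
angle = 0.3060 deg


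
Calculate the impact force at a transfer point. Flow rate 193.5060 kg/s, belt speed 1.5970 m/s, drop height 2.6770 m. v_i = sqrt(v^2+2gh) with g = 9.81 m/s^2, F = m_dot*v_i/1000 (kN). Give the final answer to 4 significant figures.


v_i = sqrt(1.5970^2 + 2*9.81*2.6770) = 7.42113 m/s
F = 193.5060 * 7.42113 / 1000
F = 1.436 kN


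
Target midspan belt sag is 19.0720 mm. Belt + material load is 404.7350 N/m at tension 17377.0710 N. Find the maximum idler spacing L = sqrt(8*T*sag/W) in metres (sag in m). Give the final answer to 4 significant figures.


sag = 19.0720/1000 = 0.019072 m
L = sqrt(8 * 17377.0710 * 0.019072 / 404.7350)
L = 2.559 m


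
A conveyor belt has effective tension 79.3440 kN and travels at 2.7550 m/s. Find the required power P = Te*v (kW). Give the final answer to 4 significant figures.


P = Te * v = 79.3440 * 2.7550
P = 218.6 kW


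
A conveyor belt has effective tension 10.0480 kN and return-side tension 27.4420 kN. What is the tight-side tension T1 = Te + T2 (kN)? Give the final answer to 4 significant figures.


T1 = Te + T2 = 10.0480 + 27.4420
T1 = 37.49 kN


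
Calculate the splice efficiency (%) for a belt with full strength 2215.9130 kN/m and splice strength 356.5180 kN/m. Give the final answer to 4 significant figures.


Eff = 356.5180 / 2215.9130 * 100
Eff = 16.09 %


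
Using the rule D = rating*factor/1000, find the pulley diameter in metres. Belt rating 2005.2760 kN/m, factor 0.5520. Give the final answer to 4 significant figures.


D = 2005.2760 * 0.5520 / 1000
D = 1.107 m


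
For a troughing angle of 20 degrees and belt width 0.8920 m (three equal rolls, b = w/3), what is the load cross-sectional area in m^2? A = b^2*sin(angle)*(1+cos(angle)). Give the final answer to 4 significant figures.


b = 0.8920/3 = 0.297333 m
A = 0.297333^2 * sin(20 deg) * (1 + cos(20 deg))
A = 0.05865 m^2


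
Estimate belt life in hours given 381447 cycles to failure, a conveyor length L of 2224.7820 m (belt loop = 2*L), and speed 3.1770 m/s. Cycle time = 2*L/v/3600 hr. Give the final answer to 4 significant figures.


cycle_time = 2 * 2224.7820 / 3.1770 / 3600 = 0.389043 hr
life = 381447 * 0.389043 = 148400 hours


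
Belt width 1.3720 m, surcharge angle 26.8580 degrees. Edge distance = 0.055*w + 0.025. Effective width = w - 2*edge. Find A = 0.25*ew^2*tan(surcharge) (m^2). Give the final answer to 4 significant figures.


edge = 0.055*1.3720 + 0.025 = 0.10046 m
ew = 1.3720 - 2*0.10046 = 1.17108 m
A = 0.25 * 1.17108^2 * tan(26.8580 deg)
A = 0.1736 m^2


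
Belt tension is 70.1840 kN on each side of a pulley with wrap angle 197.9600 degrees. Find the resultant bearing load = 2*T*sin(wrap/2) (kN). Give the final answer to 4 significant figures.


F = 2 * 70.1840 * sin(197.9600/2 deg)
F = 138.6 kN


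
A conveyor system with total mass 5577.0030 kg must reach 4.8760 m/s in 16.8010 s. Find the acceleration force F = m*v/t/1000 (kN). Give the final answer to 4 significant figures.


F = 5577.0030 * 4.8760 / 16.8010 / 1000
F = 1.619 kN


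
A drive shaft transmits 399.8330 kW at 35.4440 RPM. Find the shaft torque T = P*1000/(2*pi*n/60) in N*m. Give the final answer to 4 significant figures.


omega = 2*pi*35.4440/60 = 3.71169 rad/s
T = 399.8330*1000 / 3.71169
T = 107700 N*m


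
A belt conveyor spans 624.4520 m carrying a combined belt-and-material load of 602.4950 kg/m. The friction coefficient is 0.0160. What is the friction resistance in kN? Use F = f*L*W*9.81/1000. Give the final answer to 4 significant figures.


F = 0.0160 * 624.4520 * 602.4950 * 9.81 / 1000
F = 59.05 kN


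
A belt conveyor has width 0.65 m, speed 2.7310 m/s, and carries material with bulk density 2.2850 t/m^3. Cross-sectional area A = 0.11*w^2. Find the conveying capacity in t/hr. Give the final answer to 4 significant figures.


A = 0.11 * 0.65^2 = 0.046475 m^2
C = 0.046475 * 2.7310 * 2.2850 * 3600
C = 1044 t/hr


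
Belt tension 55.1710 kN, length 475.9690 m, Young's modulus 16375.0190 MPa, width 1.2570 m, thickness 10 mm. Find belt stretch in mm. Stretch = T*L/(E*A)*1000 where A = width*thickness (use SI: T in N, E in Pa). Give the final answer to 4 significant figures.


A = 1.2570 * 0.01 = 0.01257 m^2
Stretch = 55.1710*1000 * 475.9690 / (16375.0190e6 * 0.01257) * 1000
Stretch = 127.6 mm


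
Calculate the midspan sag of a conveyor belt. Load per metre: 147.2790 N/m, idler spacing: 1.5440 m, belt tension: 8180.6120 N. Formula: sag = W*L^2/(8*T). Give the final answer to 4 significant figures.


sag = 147.2790 * 1.5440^2 / (8 * 8180.6120)
sag = 0.005365 m


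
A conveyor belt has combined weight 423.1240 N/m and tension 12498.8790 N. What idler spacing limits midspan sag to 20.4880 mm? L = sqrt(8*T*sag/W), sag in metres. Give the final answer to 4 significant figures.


sag = 20.4880/1000 = 0.020488 m
L = sqrt(8 * 12498.8790 * 0.020488 / 423.1240)
L = 2.200 m


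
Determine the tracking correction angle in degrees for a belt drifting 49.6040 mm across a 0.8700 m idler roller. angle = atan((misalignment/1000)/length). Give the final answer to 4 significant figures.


misalign_m = 49.6040 / 1000 = 0.049604 m
angle = atan(0.049604 / 0.8700)
angle = 3.263 deg


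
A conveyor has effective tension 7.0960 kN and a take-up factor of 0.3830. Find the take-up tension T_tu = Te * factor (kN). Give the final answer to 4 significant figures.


T_tu = 7.0960 * 0.3830
T_tu = 2.718 kN


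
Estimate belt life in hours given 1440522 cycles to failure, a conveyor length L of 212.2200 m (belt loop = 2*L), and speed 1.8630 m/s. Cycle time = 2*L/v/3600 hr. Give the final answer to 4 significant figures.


cycle_time = 2 * 212.2200 / 1.8630 / 3600 = 0.063285 hr
life = 1440522 * 0.063285 = 91160 hours


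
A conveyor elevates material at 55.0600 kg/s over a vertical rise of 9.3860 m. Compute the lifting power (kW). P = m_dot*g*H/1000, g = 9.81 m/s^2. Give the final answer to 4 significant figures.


P = 55.0600 * 9.81 * 9.3860 / 1000
P = 5.070 kW


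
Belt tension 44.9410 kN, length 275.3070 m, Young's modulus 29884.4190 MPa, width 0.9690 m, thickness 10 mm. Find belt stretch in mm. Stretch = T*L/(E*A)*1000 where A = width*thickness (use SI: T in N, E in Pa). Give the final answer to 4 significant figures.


A = 0.9690 * 0.01 = 0.00969 m^2
Stretch = 44.9410*1000 * 275.3070 / (29884.4190e6 * 0.00969) * 1000
Stretch = 42.73 mm


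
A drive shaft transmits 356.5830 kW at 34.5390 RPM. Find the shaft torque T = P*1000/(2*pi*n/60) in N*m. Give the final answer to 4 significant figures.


omega = 2*pi*34.5390/60 = 3.61692 rad/s
T = 356.5830*1000 / 3.61692
T = 98590 N*m


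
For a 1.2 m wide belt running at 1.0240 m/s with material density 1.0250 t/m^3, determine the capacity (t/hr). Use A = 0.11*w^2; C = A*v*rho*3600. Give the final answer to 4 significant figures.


A = 0.11 * 1.2^2 = 0.1584 m^2
C = 0.1584 * 1.0240 * 1.0250 * 3600
C = 598.5 t/hr


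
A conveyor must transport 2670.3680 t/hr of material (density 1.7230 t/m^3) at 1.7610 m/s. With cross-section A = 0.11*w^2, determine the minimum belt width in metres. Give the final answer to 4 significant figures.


A_req = 2670.3680 / (1.7610 * 1.7230 * 3600) = 0.244469 m^2
w = sqrt(0.244469 / 0.11)
w = 1.491 m


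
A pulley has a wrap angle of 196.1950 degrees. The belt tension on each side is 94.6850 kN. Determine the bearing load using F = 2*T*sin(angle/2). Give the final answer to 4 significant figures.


F = 2 * 94.6850 * sin(196.1950/2 deg)
F = 187.5 kN


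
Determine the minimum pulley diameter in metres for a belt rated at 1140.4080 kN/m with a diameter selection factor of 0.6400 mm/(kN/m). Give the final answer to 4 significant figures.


D = 1140.4080 * 0.6400 / 1000
D = 0.7299 m


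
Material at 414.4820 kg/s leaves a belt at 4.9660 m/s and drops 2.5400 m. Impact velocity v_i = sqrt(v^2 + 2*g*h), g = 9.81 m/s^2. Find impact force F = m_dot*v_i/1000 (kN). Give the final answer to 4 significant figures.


v_i = sqrt(4.9660^2 + 2*9.81*2.5400) = 8.6311 m/s
F = 414.4820 * 8.6311 / 1000
F = 3.577 kN


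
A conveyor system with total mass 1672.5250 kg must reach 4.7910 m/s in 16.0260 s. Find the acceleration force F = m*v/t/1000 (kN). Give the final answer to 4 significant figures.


F = 1672.5250 * 4.7910 / 16.0260 / 1000
F = 0.5000 kN


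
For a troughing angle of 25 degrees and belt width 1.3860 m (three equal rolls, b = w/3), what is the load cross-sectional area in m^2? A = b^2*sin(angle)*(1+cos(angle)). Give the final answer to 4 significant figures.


b = 1.3860/3 = 0.462 m
A = 0.462^2 * sin(25 deg) * (1 + cos(25 deg))
A = 0.1720 m^2


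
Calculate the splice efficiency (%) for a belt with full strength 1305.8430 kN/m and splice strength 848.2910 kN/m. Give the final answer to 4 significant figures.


Eff = 848.2910 / 1305.8430 * 100
Eff = 64.96 %


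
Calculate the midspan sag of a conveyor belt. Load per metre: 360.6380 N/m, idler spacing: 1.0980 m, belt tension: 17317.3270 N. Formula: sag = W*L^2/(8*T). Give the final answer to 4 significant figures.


sag = 360.6380 * 1.0980^2 / (8 * 17317.3270)
sag = 0.003138 m


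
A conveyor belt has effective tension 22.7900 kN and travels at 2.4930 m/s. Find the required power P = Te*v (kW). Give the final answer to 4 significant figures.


P = Te * v = 22.7900 * 2.4930
P = 56.82 kW


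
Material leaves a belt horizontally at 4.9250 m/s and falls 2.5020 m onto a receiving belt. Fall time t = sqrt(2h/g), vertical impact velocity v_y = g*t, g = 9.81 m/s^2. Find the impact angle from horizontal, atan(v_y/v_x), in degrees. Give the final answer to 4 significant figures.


t = sqrt(2*2.5020/9.81) = 0.714207 s
v_y = 9.81 * 0.714207 = 7.00637 m/s
angle = atan(7.00637 / 4.9250) = 54.90 deg


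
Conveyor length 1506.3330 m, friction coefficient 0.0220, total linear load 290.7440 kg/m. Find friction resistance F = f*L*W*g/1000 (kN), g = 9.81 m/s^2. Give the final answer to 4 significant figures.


F = 0.0220 * 1506.3330 * 290.7440 * 9.81 / 1000
F = 94.52 kN


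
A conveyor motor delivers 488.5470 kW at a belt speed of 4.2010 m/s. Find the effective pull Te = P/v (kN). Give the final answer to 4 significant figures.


Te = P / v = 488.5470 / 4.2010
Te = 116.3 kN


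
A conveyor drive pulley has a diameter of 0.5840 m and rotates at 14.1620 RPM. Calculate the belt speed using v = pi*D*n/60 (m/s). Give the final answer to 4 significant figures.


v = pi * 0.5840 * 14.1620 / 60
v = 0.4330 m/s


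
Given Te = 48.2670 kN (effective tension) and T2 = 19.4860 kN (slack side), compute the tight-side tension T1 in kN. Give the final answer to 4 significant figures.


T1 = Te + T2 = 48.2670 + 19.4860
T1 = 67.75 kN


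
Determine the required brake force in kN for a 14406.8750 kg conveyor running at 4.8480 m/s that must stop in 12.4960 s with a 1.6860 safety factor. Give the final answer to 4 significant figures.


F = 14406.8750 * 4.8480 / 12.4960 * 1.6860 / 1000
F = 9.424 kN


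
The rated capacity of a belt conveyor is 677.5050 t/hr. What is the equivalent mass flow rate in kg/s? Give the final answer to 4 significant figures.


m_dot = 677.5050 * 1000 / 3600
m_dot = 188.2 kg/s


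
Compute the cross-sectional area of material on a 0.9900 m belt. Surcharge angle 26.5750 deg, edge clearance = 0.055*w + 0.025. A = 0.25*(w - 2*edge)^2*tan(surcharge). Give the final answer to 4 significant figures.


edge = 0.055*0.9900 + 0.025 = 0.07945 m
ew = 0.9900 - 2*0.07945 = 0.8311 m
A = 0.25 * 0.8311^2 * tan(26.5750 deg)
A = 0.08638 m^2


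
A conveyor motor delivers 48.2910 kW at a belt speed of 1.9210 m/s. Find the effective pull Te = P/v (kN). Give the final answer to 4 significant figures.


Te = P / v = 48.2910 / 1.9210
Te = 25.14 kN


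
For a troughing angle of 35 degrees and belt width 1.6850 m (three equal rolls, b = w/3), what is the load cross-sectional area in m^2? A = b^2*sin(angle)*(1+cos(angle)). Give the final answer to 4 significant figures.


b = 1.6850/3 = 0.561667 m
A = 0.561667^2 * sin(35 deg) * (1 + cos(35 deg))
A = 0.3292 m^2


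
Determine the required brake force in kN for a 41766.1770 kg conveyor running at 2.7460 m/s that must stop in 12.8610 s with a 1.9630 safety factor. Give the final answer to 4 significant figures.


F = 41766.1770 * 2.7460 / 12.8610 * 1.9630 / 1000
F = 17.51 kN


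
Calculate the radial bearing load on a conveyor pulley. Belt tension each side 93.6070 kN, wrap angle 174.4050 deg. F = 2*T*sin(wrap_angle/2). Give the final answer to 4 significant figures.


F = 2 * 93.6070 * sin(174.4050/2 deg)
F = 187.0 kN


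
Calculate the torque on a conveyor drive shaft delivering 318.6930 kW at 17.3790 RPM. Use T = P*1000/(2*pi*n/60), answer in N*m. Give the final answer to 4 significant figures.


omega = 2*pi*17.3790/60 = 1.81992 rad/s
T = 318.6930*1000 / 1.81992
T = 175100 N*m


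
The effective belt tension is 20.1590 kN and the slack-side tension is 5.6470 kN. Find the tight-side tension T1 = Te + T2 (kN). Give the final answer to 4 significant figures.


T1 = Te + T2 = 20.1590 + 5.6470
T1 = 25.81 kN


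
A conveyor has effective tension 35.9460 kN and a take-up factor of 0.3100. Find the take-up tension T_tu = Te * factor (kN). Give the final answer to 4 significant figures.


T_tu = 35.9460 * 0.3100
T_tu = 11.14 kN


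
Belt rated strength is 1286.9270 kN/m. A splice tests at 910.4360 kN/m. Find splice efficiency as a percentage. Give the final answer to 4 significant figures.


Eff = 910.4360 / 1286.9270 * 100
Eff = 70.74 %


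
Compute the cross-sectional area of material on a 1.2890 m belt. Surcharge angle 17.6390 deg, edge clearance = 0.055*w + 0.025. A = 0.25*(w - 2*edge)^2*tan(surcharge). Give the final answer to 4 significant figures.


edge = 0.055*1.2890 + 0.025 = 0.095895 m
ew = 1.2890 - 2*0.095895 = 1.09721 m
A = 0.25 * 1.09721^2 * tan(17.6390 deg)
A = 0.09570 m^2


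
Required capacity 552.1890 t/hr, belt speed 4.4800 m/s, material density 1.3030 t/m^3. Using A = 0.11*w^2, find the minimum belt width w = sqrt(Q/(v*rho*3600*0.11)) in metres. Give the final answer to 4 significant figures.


A_req = 552.1890 / (4.4800 * 1.3030 * 3600) = 0.0262762 m^2
w = sqrt(0.0262762 / 0.11)
w = 0.4887 m


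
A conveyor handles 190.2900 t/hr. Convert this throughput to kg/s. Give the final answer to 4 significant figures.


m_dot = 190.2900 * 1000 / 3600
m_dot = 52.86 kg/s


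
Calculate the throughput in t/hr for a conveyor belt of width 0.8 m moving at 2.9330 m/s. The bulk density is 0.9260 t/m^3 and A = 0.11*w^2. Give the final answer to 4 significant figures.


A = 0.11 * 0.8^2 = 0.0704 m^2
C = 0.0704 * 2.9330 * 0.9260 * 3600
C = 688.3 t/hr


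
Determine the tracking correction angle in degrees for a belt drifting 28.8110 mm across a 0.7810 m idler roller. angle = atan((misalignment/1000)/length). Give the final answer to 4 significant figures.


misalign_m = 28.8110 / 1000 = 0.028811 m
angle = atan(0.028811 / 0.7810)
angle = 2.113 deg


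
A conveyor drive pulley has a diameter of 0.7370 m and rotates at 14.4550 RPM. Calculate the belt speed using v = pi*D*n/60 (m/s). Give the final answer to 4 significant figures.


v = pi * 0.7370 * 14.4550 / 60
v = 0.5578 m/s


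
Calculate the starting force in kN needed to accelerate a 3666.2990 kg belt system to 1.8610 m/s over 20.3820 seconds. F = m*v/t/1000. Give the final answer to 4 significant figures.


F = 3666.2990 * 1.8610 / 20.3820 / 1000
F = 0.3348 kN


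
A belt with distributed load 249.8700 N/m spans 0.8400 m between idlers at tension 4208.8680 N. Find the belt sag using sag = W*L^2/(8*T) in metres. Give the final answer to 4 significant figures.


sag = 249.8700 * 0.8400^2 / (8 * 4208.8680)
sag = 0.005236 m


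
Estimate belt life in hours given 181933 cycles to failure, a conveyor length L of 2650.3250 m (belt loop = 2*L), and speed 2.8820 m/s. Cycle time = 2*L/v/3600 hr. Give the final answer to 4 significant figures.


cycle_time = 2 * 2650.3250 / 2.8820 / 3600 = 0.510896 hr
life = 181933 * 0.510896 = 92950 hours


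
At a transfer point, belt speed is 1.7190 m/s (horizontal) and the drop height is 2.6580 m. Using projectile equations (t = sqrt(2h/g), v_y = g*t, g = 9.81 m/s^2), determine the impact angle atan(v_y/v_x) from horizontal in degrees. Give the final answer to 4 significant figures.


t = sqrt(2*2.6580/9.81) = 0.736136 s
v_y = 9.81 * 0.736136 = 7.22149 m/s
angle = atan(7.22149 / 1.7190) = 76.61 deg


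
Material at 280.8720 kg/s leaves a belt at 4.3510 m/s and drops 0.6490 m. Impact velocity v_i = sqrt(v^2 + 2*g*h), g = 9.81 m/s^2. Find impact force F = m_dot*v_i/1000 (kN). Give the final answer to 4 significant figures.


v_i = sqrt(4.3510^2 + 2*9.81*0.6490) = 5.62713 m/s
F = 280.8720 * 5.62713 / 1000
F = 1.581 kN


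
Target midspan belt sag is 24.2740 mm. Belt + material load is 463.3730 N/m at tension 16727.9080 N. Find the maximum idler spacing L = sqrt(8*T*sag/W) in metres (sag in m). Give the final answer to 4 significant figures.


sag = 24.2740/1000 = 0.024274 m
L = sqrt(8 * 16727.9080 * 0.024274 / 463.3730)
L = 2.648 m


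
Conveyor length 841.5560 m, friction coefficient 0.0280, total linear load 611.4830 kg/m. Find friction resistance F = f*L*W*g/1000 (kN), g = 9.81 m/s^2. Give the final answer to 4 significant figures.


F = 0.0280 * 841.5560 * 611.4830 * 9.81 / 1000
F = 141.3 kN


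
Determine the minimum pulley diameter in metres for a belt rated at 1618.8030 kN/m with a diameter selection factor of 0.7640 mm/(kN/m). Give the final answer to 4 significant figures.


D = 1618.8030 * 0.7640 / 1000
D = 1.237 m


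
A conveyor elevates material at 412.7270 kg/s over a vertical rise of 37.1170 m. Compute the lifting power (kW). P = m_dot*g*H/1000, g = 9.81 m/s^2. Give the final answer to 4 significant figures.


P = 412.7270 * 9.81 * 37.1170 / 1000
P = 150.3 kW


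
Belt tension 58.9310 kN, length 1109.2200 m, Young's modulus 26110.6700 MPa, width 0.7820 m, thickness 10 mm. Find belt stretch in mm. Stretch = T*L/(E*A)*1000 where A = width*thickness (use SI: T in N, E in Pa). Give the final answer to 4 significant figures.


A = 0.7820 * 0.01 = 0.00782 m^2
Stretch = 58.9310*1000 * 1109.2200 / (26110.6700e6 * 0.00782) * 1000
Stretch = 320.1 mm


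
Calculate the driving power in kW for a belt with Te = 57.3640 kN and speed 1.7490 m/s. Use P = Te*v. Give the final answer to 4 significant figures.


P = Te * v = 57.3640 * 1.7490
P = 100.3 kW


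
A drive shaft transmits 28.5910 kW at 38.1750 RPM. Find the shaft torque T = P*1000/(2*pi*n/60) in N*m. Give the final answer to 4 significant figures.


omega = 2*pi*38.1750/60 = 3.99768 rad/s
T = 28.5910*1000 / 3.99768
T = 7152 N*m


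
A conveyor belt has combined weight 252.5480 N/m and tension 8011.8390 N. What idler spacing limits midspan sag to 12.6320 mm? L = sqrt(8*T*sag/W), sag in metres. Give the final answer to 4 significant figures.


sag = 12.6320/1000 = 0.012632 m
L = sqrt(8 * 8011.8390 * 0.012632 / 252.5480)
L = 1.791 m


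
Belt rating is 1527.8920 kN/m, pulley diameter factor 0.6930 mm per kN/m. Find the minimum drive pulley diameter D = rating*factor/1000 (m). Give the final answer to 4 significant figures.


D = 1527.8920 * 0.6930 / 1000
D = 1.059 m


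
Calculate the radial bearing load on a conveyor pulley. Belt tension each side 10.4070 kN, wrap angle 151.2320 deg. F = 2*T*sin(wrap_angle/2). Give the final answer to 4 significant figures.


F = 2 * 10.4070 * sin(151.2320/2 deg)
F = 20.16 kN


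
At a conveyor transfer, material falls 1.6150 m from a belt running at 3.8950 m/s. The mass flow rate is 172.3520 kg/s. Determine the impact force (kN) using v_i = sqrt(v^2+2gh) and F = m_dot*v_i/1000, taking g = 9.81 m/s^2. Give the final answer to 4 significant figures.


v_i = sqrt(3.8950^2 + 2*9.81*1.6150) = 6.84524 m/s
F = 172.3520 * 6.84524 / 1000
F = 1.180 kN


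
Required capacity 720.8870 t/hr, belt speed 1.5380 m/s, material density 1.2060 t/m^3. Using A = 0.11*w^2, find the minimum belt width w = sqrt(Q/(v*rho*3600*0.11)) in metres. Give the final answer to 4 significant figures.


A_req = 720.8870 / (1.5380 * 1.2060 * 3600) = 0.10796 m^2
w = sqrt(0.10796 / 0.11)
w = 0.9907 m


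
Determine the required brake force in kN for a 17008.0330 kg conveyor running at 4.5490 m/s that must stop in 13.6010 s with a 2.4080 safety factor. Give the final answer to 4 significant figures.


F = 17008.0330 * 4.5490 / 13.6010 * 2.4080 / 1000
F = 13.70 kN


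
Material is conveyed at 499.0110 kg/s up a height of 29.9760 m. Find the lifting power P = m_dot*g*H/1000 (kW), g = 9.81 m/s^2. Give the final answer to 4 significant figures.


P = 499.0110 * 9.81 * 29.9760 / 1000
P = 146.7 kW


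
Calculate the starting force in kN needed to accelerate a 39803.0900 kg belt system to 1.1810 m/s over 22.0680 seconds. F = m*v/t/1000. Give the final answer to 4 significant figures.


F = 39803.0900 * 1.1810 / 22.0680 / 1000
F = 2.130 kN


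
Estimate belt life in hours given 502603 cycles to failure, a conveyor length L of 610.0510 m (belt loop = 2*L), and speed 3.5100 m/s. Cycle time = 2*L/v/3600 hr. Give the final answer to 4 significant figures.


cycle_time = 2 * 610.0510 / 3.5100 / 3600 = 0.0965576 hr
life = 502603 * 0.0965576 = 48530 hours


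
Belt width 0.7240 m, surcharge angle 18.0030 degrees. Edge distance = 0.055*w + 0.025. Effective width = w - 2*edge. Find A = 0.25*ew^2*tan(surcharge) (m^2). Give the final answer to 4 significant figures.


edge = 0.055*0.7240 + 0.025 = 0.06482 m
ew = 0.7240 - 2*0.06482 = 0.59436 m
A = 0.25 * 0.59436^2 * tan(18.0030 deg)
A = 0.02870 m^2


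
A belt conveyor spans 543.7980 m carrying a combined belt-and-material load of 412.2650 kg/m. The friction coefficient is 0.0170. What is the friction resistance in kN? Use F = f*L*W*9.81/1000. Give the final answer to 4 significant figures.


F = 0.0170 * 543.7980 * 412.2650 * 9.81 / 1000
F = 37.39 kN


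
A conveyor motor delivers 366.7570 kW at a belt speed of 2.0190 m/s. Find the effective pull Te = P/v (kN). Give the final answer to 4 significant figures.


Te = P / v = 366.7570 / 2.0190
Te = 181.7 kN


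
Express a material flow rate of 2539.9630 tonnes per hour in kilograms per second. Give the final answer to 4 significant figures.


m_dot = 2539.9630 * 1000 / 3600
m_dot = 705.5 kg/s


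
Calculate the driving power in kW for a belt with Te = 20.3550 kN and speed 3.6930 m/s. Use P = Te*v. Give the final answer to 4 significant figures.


P = Te * v = 20.3550 * 3.6930
P = 75.17 kW


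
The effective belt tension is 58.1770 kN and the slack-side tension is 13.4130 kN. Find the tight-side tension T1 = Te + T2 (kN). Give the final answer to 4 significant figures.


T1 = Te + T2 = 58.1770 + 13.4130
T1 = 71.59 kN


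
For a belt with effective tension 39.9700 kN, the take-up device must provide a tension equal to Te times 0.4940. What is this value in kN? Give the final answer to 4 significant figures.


T_tu = 39.9700 * 0.4940
T_tu = 19.75 kN


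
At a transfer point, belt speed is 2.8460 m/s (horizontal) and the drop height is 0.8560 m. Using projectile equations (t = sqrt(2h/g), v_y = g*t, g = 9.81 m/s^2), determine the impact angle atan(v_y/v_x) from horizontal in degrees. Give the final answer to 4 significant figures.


t = sqrt(2*0.8560/9.81) = 0.417751 s
v_y = 9.81 * 0.417751 = 4.09814 m/s
angle = atan(4.09814 / 2.8460) = 55.22 deg


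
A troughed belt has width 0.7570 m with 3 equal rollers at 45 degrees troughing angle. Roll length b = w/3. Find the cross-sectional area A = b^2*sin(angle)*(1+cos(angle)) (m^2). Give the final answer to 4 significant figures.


b = 0.7570/3 = 0.252333 m
A = 0.252333^2 * sin(45 deg) * (1 + cos(45 deg))
A = 0.07686 m^2


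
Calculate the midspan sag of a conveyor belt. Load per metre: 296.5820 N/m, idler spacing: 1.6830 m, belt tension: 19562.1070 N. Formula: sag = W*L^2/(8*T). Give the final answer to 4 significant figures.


sag = 296.5820 * 1.6830^2 / (8 * 19562.1070)
sag = 0.005368 m


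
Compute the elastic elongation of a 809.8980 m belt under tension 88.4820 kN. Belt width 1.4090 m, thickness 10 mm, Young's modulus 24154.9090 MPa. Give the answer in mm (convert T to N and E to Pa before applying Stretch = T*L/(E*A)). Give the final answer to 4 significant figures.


A = 1.4090 * 0.01 = 0.01409 m^2
Stretch = 88.4820*1000 * 809.8980 / (24154.9090e6 * 0.01409) * 1000
Stretch = 210.6 mm


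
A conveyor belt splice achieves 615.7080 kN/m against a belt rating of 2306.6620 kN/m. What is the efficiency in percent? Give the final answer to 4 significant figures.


Eff = 615.7080 / 2306.6620 * 100
Eff = 26.69 %


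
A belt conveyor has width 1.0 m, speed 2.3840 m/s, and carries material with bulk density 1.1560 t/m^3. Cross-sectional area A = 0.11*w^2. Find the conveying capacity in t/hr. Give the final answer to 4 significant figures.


A = 0.11 * 1.0^2 = 0.11 m^2
C = 0.11 * 2.3840 * 1.1560 * 3600
C = 1091 t/hr


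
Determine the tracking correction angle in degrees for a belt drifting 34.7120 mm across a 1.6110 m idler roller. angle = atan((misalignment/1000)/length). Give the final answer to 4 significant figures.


misalign_m = 34.7120 / 1000 = 0.034712 m
angle = atan(0.034712 / 1.6110)
angle = 1.234 deg


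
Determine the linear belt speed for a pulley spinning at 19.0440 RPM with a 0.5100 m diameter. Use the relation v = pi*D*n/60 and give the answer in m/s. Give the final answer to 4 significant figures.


v = pi * 0.5100 * 19.0440 / 60
v = 0.5085 m/s


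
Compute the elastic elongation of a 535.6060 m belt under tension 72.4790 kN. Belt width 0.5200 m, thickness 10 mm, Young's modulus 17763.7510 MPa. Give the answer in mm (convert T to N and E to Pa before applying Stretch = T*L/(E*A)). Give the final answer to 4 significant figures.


A = 0.5200 * 0.01 = 0.00520 m^2
Stretch = 72.4790*1000 * 535.6060 / (17763.7510e6 * 0.00520) * 1000
Stretch = 420.3 mm


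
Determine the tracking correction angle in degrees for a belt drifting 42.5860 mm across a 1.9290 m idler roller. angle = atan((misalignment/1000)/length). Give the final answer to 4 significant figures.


misalign_m = 42.5860 / 1000 = 0.042586 m
angle = atan(0.042586 / 1.9290)
angle = 1.265 deg


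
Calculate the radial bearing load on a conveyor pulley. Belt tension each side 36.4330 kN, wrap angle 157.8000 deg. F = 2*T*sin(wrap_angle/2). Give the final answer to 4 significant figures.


F = 2 * 36.4330 * sin(157.8000/2 deg)
F = 71.50 kN


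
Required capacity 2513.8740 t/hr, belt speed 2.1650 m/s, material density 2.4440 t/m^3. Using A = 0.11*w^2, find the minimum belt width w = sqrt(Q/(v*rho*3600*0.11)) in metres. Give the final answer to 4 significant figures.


A_req = 2513.8740 / (2.1650 * 2.4440 * 3600) = 0.131972 m^2
w = sqrt(0.131972 / 0.11)
w = 1.095 m


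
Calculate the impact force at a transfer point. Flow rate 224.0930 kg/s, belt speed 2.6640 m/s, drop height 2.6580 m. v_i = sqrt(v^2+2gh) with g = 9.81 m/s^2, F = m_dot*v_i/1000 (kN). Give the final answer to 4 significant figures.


v_i = sqrt(2.6640^2 + 2*9.81*2.6580) = 7.6972 m/s
F = 224.0930 * 7.6972 / 1000
F = 1.725 kN


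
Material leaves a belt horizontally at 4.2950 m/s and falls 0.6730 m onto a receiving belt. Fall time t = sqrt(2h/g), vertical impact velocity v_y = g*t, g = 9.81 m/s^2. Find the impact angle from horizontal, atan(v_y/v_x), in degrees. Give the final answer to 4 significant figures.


t = sqrt(2*0.6730/9.81) = 0.370415 s
v_y = 9.81 * 0.370415 = 3.63377 m/s
angle = atan(3.63377 / 4.2950) = 40.23 deg


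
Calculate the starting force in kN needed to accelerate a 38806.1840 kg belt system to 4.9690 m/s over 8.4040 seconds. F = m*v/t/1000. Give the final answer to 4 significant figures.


F = 38806.1840 * 4.9690 / 8.4040 / 1000
F = 22.94 kN


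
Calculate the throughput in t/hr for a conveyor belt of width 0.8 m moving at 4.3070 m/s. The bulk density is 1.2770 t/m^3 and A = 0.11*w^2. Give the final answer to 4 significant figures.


A = 0.11 * 0.8^2 = 0.0704 m^2
C = 0.0704 * 4.3070 * 1.2770 * 3600
C = 1394 t/hr


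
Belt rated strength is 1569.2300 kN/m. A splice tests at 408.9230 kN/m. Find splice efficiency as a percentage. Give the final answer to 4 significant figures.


Eff = 408.9230 / 1569.2300 * 100
Eff = 26.06 %


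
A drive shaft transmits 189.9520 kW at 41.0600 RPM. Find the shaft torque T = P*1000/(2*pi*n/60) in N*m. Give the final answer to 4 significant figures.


omega = 2*pi*41.0600/60 = 4.29979 rad/s
T = 189.9520*1000 / 4.29979
T = 44180 N*m


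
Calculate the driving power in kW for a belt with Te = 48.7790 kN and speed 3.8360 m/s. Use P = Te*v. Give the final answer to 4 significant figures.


P = Te * v = 48.7790 * 3.8360
P = 187.1 kW


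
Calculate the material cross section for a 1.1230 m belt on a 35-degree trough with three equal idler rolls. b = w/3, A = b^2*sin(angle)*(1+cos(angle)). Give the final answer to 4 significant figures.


b = 1.1230/3 = 0.374333 m
A = 0.374333^2 * sin(35 deg) * (1 + cos(35 deg))
A = 0.1462 m^2


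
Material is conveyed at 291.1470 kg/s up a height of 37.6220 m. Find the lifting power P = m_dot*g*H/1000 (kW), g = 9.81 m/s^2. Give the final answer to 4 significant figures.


P = 291.1470 * 9.81 * 37.6220 / 1000
P = 107.5 kW


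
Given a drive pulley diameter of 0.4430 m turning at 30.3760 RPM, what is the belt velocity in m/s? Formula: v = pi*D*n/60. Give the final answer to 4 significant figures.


v = pi * 0.4430 * 30.3760 / 60
v = 0.7046 m/s


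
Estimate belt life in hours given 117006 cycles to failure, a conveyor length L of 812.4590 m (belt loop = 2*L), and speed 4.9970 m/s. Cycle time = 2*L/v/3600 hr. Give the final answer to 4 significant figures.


cycle_time = 2 * 812.4590 / 4.9970 / 3600 = 0.0903274 hr
life = 117006 * 0.0903274 = 10570 hours


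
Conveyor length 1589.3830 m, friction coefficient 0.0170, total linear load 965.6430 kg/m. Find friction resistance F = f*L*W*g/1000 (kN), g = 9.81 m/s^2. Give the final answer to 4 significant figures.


F = 0.0170 * 1589.3830 * 965.6430 * 9.81 / 1000
F = 256.0 kN


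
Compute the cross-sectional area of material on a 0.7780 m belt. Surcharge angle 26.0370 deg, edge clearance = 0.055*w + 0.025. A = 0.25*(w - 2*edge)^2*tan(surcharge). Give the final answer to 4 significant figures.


edge = 0.055*0.7780 + 0.025 = 0.06779 m
ew = 0.7780 - 2*0.06779 = 0.64242 m
A = 0.25 * 0.64242^2 * tan(26.0370 deg)
A = 0.05040 m^2
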